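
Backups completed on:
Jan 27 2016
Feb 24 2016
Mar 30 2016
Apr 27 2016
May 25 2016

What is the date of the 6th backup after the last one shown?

Every date is a Wednesday; gaps 28, 35, 28, 28 days.
Each is the last Wednesday of its month (at least one falls on the 29th or later, ruling out '4th Wednesday').
June 2016 ends with Wednesday Jun 29 2016.
Last Wednesday of July 2016: Jul 27 2016.
August 2016 ends with Wednesday Aug 31 2016.
September 2016 ends with Wednesday Sep 28 2016.
Last Wednesday of October 2016: Oct 26 2016.
Last Wednesday of November 2016: Nov 30 2016.

Nov 30 2016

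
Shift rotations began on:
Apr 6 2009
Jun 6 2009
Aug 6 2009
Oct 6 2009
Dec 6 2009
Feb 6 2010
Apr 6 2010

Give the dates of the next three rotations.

Jun 6 2010, Aug 6 2010, Oct 6 2010

The day-of-month is always 6 (61, 61, 61, 61, 62, 59 days between events).
So this recurs on the 6th of every 2 months.
Next: June 2010 → Jun 6 2010.
August 2010: Aug 6 2010.
October 2010: Oct 6 2010.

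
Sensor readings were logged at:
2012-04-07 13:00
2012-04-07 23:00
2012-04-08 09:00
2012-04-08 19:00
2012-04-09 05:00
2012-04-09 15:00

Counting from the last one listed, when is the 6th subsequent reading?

2012-04-12 03:00

Spacing: 10, 10, 10, 10, 10 h — constant 10 h.
2012-04-09 15:00 + 10 h = 2012-04-10 01:00.
2012-04-10 01:00 + 10 h = 2012-04-10 11:00.
2012-04-10 11:00 + 10 h = 2012-04-10 21:00.
2012-04-10 21:00 + 10 h = 2012-04-11 07:00.
2012-04-11 07:00 + 10 h = 2012-04-11 17:00.
2012-04-11 17:00 + 10 h = 2012-04-12 03:00.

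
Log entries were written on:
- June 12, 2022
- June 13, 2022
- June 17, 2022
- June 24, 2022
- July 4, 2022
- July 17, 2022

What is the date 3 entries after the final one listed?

Intervals are 1, 4, 7, 10, 13 days — an arithmetic progression with common difference 3.
Next gap: 16 days. July 17, 2022 + 16 days = August 2, 2022.
Next gap: 19 days. August 2, 2022 + 19 days = August 21, 2022.
Next gap: 22 days. August 21, 2022 + 22 days = September 12, 2022.

September 12, 2022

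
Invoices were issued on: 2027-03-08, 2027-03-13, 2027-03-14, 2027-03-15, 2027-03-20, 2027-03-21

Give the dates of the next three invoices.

Every event lands on a Monday or Saturday or Sunday (gaps cycle 5, 1, 1, 5, 1).
So the schedule is: every Monday, Saturday and Sunday.
The following Monday is 2027-03-22.
Next Saturday: 2027-03-27.
The following Sunday is 2027-03-28.

2027-03-22, 2027-03-27, 2027-03-28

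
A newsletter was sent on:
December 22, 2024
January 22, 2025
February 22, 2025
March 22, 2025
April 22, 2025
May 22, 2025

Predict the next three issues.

Each date is the 22nd; the gaps (31, 31, 28, 31, 30) track the month lengths.
The rule is the 22nd of each month.
Next: June 2025 → June 22, 2025.
July 2025: July 22, 2025.
August 2025: August 22, 2025.

June 22, 2025; July 22, 2025; August 22, 2025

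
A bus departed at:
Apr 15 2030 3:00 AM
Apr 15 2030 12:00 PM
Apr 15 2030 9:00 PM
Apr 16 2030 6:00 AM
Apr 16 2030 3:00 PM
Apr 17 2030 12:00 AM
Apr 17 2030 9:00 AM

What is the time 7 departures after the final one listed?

Spacing: 9, 9, 9, 9, 9, 9 h — constant 9 h.
Apr 17 2030 9:00 AM + 9 h = Apr 17 2030 6:00 PM.
Apr 17 2030 6:00 PM + 9 h = Apr 18 2030 3:00 AM.
Apr 18 2030 3:00 AM + 9 h = Apr 18 2030 12:00 PM.
Apr 18 2030 12:00 PM + 9 h = Apr 18 2030 9:00 PM.
Apr 18 2030 9:00 PM + 9 h = Apr 19 2030 6:00 AM.
Apr 19 2030 6:00 AM + 9 h = Apr 19 2030 3:00 PM.
Apr 19 2030 3:00 PM + 9 h = Apr 20 2030 12:00 AM.

Apr 20 2030 12:00 AM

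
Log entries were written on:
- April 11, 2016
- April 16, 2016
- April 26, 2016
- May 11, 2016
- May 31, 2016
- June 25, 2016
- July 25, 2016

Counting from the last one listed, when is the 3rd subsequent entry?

Intervals are 5, 10, 15, 20, 25, 30 days — an arithmetic progression with common difference 5.
Next gap: 35 days. July 25, 2016 + 35 days = August 29, 2016.
Next gap: 40 days. August 29, 2016 + 40 days = October 8, 2016.
Next gap: 45 days. October 8, 2016 + 45 days = November 22, 2016.

November 22, 2016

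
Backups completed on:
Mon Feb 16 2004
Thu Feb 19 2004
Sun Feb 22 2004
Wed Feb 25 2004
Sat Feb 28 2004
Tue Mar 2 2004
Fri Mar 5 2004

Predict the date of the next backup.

Mon Mar 8 2004

Gaps between consecutive events: 3, 3, 3, 3, 3, 3 days — a constant 3-day interval.
Fri Mar 5 2004 + 3 days = Mon Mar 8 2004.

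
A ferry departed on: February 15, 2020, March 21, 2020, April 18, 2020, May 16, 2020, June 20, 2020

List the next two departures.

These are Saturdays at 28- or 35-day spacing (35, 28, 28, 35).
The pattern: 3rd Saturday of the month.
July 2020 — 3rd Saturday is July 18, 2020.
August 2020 — 3rd Saturday is August 15, 2020.

July 18, 2020; August 15, 2020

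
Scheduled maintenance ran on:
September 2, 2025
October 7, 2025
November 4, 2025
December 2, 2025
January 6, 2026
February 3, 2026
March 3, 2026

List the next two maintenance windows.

April 7, 2026; May 5, 2026

Gaps: 35, 28, 28, 35, 28, 28 days — a mix of 28 and 35. Every date is a Tuesday.
Each is the 1st Tuesday of its month.
April 2026 — 1st Tuesday is April 7, 2026.
May 2026 — 1st Tuesday is May 5, 2026.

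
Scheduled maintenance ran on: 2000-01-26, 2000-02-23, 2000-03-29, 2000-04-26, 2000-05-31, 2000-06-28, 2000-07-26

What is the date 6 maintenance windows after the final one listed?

2001-01-31

All Wednesdays; the gaps (28, 35, 28, 35, 28, 28) vary with month length.
This is the last Wednesday of each month.
August 2000 ends with Wednesday 2000-08-30.
Last Wednesday of September 2000: 2000-09-27.
Last Wednesday of October 2000: 2000-10-25.
November 2000 ends with Wednesday 2000-11-29.
Last Wednesday of December 2000: 2000-12-27.
January 2001 ends with Wednesday 2001-01-31.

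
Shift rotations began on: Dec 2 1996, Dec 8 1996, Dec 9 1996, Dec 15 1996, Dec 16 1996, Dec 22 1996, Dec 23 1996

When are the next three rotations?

Dec 29 1996, Dec 30 1996, Jan 5 1997

Every event lands on a Monday or Sunday (gaps cycle 6, 1, 6, 1, 6, 1).
So the schedule is: every Monday and Sunday.
Next Sunday: Dec 29 1996.
Next Monday: Dec 30 1996.
The following Sunday is Jan 5 1997.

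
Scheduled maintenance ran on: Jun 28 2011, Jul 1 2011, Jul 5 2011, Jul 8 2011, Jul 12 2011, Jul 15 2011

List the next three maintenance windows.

Jul 19 2011, Jul 22 2011, Jul 26 2011

Gaps: 3, 4, 3, 4, 3 days — not constant, but cyclic with period 2.
The events fall on every Tuesday and Friday.
Next Tuesday: Jul 19 2011.
Next Friday: Jul 22 2011.
Next Tuesday: Jul 26 2011.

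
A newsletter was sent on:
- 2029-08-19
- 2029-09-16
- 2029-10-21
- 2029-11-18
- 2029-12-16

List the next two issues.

Gaps: 28, 35, 28, 28 days — a mix of 28 and 35. Every date is a Sunday.
Each is the 3rd Sunday of its month.
3rd Sunday of January 2030: 2030-01-20.
February 2030 — 3rd Sunday is 2030-02-17.

2030-01-20, 2030-02-17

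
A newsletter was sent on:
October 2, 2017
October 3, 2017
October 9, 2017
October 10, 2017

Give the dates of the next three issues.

October 16, 2017; October 17, 2017; October 23, 2017

The gap pattern 1, 6, 1 repeats every 2 events.
These are the Mondays and Tuesdays of each week.
Next Monday: October 16, 2017.
The following Tuesday is October 17, 2017.
The following Monday is October 23, 2017.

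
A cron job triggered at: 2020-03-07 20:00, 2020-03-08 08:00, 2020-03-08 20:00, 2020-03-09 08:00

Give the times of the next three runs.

Gaps: 12, 12, 12 hours — each event is 12 hours after the previous one.
2020-03-09 08:00 + 12 h = 2020-03-09 20:00.
2020-03-09 20:00 + 12 h = 2020-03-10 08:00.
2020-03-10 08:00 + 12 h = 2020-03-10 20:00.

2020-03-09 20:00, 2020-03-10 08:00, 2020-03-10 20:00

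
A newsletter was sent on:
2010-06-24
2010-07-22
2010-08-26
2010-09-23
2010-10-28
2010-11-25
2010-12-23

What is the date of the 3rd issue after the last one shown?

2011-03-24

Gaps: 28, 35, 28, 35, 28, 28 days — a mix of 28 and 35. Every date is a Thursday.
Each is the 4th Thursday of its month.
4th Thursday of January 2011: 2011-01-27.
4th Thursday of February 2011: 2011-02-24.
4th Thursday of March 2011: 2011-03-24.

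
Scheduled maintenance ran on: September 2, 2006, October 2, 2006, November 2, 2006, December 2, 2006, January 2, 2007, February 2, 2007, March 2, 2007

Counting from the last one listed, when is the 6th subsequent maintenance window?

September 2, 2007

Gaps: 30, 31, 30, 31, 31, 28 days — not constant. Every event is on the 2nd of the month.
Pattern: the 2nd of each month.
Next: April 2007 → April 2, 2007.
May 2007: May 2, 2007.
June 2007: June 2, 2007.
July 2007: July 2, 2007.
August 2007: August 2, 2007.
Next: September 2007 → September 2, 2007.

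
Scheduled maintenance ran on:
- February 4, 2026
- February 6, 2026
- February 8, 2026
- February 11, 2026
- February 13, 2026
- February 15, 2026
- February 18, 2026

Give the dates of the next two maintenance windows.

Gaps: 2, 2, 3, 2, 2, 3 days — not constant, but cyclic with period 3.
The events fall on every Wednesday, Friday and Sunday.
Next Friday: February 20, 2026.
Next Sunday: February 22, 2026.

February 20, 2026; February 22, 2026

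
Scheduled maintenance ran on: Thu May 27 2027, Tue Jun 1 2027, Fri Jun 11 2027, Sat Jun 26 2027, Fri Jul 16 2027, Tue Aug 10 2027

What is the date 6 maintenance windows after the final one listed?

Fri Apr 21 2028

Intervals are 5, 10, 15, 20, 25 days — an arithmetic progression with common difference 5.
Next gap: 30 days. Tue Aug 10 2027 + 30 days = Thu Sep 9 2027.
Next gap: 35 days. Thu Sep 9 2027 + 35 days = Thu Oct 14 2027.
Next gap: 40 days. Thu Oct 14 2027 + 40 days = Tue Nov 23 2027.
Next gap: 45 days. Tue Nov 23 2027 + 45 days = Fri Jan 7 2028.
Next gap: 50 days. Fri Jan 7 2028 + 50 days = Sat Feb 26 2028.
Next gap: 55 days. Sat Feb 26 2028 + 55 days = Fri Apr 21 2028.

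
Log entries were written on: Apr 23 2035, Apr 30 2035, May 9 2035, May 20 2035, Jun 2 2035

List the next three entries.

Intervals are 7, 9, 11, 13 days — an arithmetic progression with common difference 2.
Next gap: 15 days. Jun 2 2035 + 15 days = Jun 17 2035.
Next gap: 17 days. Jun 17 2035 + 17 days = Jul 4 2035.
Next gap: 19 days. Jul 4 2035 + 19 days = Jul 23 2035.

Jun 17 2035, Jul 4 2035, Jul 23 2035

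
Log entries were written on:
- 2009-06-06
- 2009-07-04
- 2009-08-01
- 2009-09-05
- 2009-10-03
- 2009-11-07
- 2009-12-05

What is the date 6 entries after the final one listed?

All dates are Saturdays, 28, 28, 35, 28, 35, 28 days apart.
Specifically, the 1st Saturday of each month.
1st Saturday of January 2010: 2010-01-02.
February 2010 — 1st Saturday is 2010-02-06.
March 2010 — 1st Saturday is 2010-03-06.
1st Saturday of April 2010: 2010-04-03.
May 2010 — 1st Saturday is 2010-05-01.
June 2010 — 1st Saturday is 2010-06-05.

2010-06-05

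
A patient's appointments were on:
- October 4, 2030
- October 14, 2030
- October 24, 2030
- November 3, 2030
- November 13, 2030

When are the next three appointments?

November 23, 2030; December 3, 2030; December 13, 2030

Every event comes 10 days after the last (10, 10, 10, 10).
November 13, 2030 + 10 days = November 23, 2030.
November 23, 2030 + 10 days = December 3, 2030.
December 3, 2030 + 10 days = December 13, 2030.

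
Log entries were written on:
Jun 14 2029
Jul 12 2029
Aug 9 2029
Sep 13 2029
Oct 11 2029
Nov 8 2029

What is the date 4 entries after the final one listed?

All dates are Thursdays, 28, 28, 35, 28, 28 days apart.
Specifically, the 2nd Thursday of each month.
2nd Thursday of December 2029: Dec 13 2029.
January 2030 — 2nd Thursday is Jan 10 2030.
2nd Thursday of February 2030: Feb 14 2030.
March 2030 — 2nd Thursday is Mar 14 2030.

Mar 14 2030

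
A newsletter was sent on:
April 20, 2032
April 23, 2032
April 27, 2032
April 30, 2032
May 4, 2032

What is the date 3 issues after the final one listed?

Every event lands on a Tuesday or Friday (gaps cycle 3, 4, 3, 4).
So the schedule is: every Tuesday and Friday.
Next Friday: May 7, 2032.
Next Tuesday: May 11, 2032.
The following Friday is May 14, 2032.

May 14, 2032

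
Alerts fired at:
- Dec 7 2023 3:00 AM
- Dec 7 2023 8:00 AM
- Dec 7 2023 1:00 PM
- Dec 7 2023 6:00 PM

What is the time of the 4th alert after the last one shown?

Dec 8 2023 2:00 PM

Spacing: 5, 5, 5 h — constant 5 h.
Dec 7 2023 6:00 PM + 5 h = Dec 7 2023 11:00 PM.
Dec 7 2023 11:00 PM + 5 h = Dec 8 2023 4:00 AM.
Dec 8 2023 4:00 AM + 5 h = Dec 8 2023 9:00 AM.
Dec 8 2023 9:00 AM + 5 h = Dec 8 2023 2:00 PM.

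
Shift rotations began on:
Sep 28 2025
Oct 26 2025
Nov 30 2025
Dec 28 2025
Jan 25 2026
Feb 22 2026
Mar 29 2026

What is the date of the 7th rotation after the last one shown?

All Sundays; the gaps (28, 35, 28, 28, 28, 35) vary with month length.
This is the last Sunday of each month.
Last Sunday of April 2026: Apr 26 2026.
May 2026 ends with Sunday May 31 2026.
June 2026 ends with Sunday Jun 28 2026.
Last Sunday of July 2026: Jul 26 2026.
August 2026 ends with Sunday Aug 30 2026.
Last Sunday of September 2026: Sep 27 2026.
October 2026 ends with Sunday Oct 25 2026.

Oct 25 2026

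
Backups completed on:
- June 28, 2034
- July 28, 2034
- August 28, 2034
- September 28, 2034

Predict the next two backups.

October 28, 2034; November 28, 2034

Gaps: 30, 31, 31 days — not constant. Every event is on the 28th of the month.
Pattern: the 28th of each month.
October 2034: October 28, 2034.
Next: November 2034 → November 28, 2034.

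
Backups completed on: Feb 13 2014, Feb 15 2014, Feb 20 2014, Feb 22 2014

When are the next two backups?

Feb 27 2014, Mar 1 2014

The gap pattern 2, 5, 2 repeats every 2 events.
These are the Thursdays and Saturdays of each week.
The following Thursday is Feb 27 2014.
Next Saturday: Mar 1 2014.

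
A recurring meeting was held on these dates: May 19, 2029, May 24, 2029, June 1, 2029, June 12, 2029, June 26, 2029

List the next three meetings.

The spacing grows by 3 each time: 5, 8, 11, 14 days.
Next gap: 17 days. June 26, 2029 + 17 days = July 13, 2029.
Next gap: 20 days. July 13, 2029 + 20 days = August 2, 2029.
Next gap: 23 days. August 2, 2029 + 23 days = August 25, 2029.

July 13, 2029; August 2, 2029; August 25, 2029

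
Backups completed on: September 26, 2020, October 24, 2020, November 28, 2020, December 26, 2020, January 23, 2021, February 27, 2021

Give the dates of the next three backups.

Gaps: 28, 35, 28, 28, 35 days — a mix of 28 and 35. Every date is a Saturday.
Each is the 4th Saturday of its month.
4th Saturday of March 2021: March 27, 2021.
4th Saturday of April 2021: April 24, 2021.
4th Saturday of May 2021: May 22, 2021.

March 27, 2021; April 24, 2021; May 22, 2021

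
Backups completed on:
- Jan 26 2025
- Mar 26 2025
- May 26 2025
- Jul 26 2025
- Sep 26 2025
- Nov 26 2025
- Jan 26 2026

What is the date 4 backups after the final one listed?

Sep 26 2026

Gaps: 59, 61, 61, 62, 61, 61 days — not constant. Every event is on the 26th of the month.
Pattern: the 26th of every 2 months.
March 2026: Mar 26 2026.
May 2026: May 26 2026.
Next: July 2026 → Jul 26 2026.
Next: September 2026 → Sep 26 2026.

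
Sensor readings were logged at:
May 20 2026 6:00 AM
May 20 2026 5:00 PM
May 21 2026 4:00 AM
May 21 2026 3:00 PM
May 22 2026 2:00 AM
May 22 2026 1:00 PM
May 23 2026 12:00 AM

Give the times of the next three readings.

Gaps: 11, 11, 11, 11, 11, 11 hours — each event is 11 hours after the previous one.
May 23 2026 12:00 AM + 11 h = May 23 2026 11:00 AM.
May 23 2026 11:00 AM + 11 h = May 23 2026 10:00 PM.
May 23 2026 10:00 PM + 11 h = May 24 2026 9:00 AM.

May 23 2026 11:00 AM, May 23 2026 10:00 PM, May 24 2026 9:00 AM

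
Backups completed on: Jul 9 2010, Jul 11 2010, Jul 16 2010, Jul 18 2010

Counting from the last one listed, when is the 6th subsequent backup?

Gaps: 2, 5, 2 days — not constant, but cyclic with period 2.
The events fall on every Friday and Sunday.
The following Friday is Jul 23 2010.
The following Sunday is Jul 25 2010.
Next Friday: Jul 30 2010.
The following Sunday is Aug 1 2010.
The following Friday is Aug 6 2010.
The following Sunday is Aug 8 2010.

Aug 8 2010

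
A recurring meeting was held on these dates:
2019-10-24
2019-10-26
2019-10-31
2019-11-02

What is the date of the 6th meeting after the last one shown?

2019-11-23

The gap pattern 2, 5, 2 repeats every 2 events.
These are the Thursdays and Saturdays of each week.
Next Thursday: 2019-11-07.
The following Saturday is 2019-11-09.
The following Thursday is 2019-11-14.
The following Saturday is 2019-11-16.
The following Thursday is 2019-11-21.
The following Saturday is 2019-11-23.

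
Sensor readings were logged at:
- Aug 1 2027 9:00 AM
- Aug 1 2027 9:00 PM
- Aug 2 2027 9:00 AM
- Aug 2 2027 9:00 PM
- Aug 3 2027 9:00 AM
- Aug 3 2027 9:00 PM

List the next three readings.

The interval is a steady 12 hours (12, 12, 12, 12, 12).
Aug 3 2027 9:00 PM + 12 h = Aug 4 2027 9:00 AM.
Aug 4 2027 9:00 AM + 12 h = Aug 4 2027 9:00 PM.
Aug 4 2027 9:00 PM + 12 h = Aug 5 2027 9:00 AM.

Aug 4 2027 9:00 AM, Aug 4 2027 9:00 PM, Aug 5 2027 9:00 AM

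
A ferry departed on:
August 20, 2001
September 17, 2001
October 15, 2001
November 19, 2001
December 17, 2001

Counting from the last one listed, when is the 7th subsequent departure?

Gaps: 28, 28, 35, 28 days — a mix of 28 and 35. Every date is a Monday.
Each is the 3rd Monday of its month.
3rd Monday of January 2002: January 21, 2002.
3rd Monday of February 2002: February 18, 2002.
March 2002 — 3rd Monday is March 18, 2002.
3rd Monday of April 2002: April 15, 2002.
May 2002 — 3rd Monday is May 20, 2002.
3rd Monday of June 2002: June 17, 2002.
July 2002 — 3rd Monday is July 15, 2002.

July 15, 2002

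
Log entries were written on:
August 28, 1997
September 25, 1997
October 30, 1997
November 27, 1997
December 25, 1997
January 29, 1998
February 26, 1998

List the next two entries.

March 26, 1998; April 30, 1998

All Thursdays; the gaps (28, 35, 28, 28, 35, 28) vary with month length.
This is the last Thursday of each month.
March 1998 ends with Thursday March 26, 1998.
Last Thursday of April 1998: April 30, 1998.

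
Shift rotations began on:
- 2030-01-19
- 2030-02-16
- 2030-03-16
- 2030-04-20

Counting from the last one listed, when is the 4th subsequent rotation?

These are Saturdays at 28- or 35-day spacing (28, 28, 35).
The pattern: 3rd Saturday of the month.
May 2030 — 3rd Saturday is 2030-05-18.
3rd Saturday of June 2030: 2030-06-15.
3rd Saturday of July 2030: 2030-07-20.
August 2030 — 3rd Saturday is 2030-08-17.

2030-08-17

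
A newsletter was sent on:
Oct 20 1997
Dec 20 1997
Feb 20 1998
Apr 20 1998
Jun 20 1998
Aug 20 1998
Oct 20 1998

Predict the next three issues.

Dec 20 1998, Feb 20 1999, Apr 20 1999

Gaps: 61, 62, 59, 61, 61, 61 days — not constant. Every event is on the 20th of the month.
Pattern: the 20th of every 2 months.
December 1998: Dec 20 1998.
Next: February 1999 → Feb 20 1999.
April 1999: Apr 20 1999.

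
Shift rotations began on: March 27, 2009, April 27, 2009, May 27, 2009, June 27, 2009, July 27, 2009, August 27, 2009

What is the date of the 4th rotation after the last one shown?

Gaps: 31, 30, 31, 30, 31 days — not constant. Every event is on the 27th of the month.
Pattern: the 27th of each month.
September 2009: September 27, 2009.
Next: October 2009 → October 27, 2009.
Next: November 2009 → November 27, 2009.
December 2009: December 27, 2009.

December 27, 2009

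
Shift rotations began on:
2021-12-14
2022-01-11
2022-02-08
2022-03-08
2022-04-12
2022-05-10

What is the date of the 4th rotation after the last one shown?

2022-09-13

Gaps: 28, 28, 28, 35, 28 days — a mix of 28 and 35. Every date is a Tuesday.
Each is the 2nd Tuesday of its month.
June 2022 — 2nd Tuesday is 2022-06-14.
July 2022 — 2nd Tuesday is 2022-07-12.
2nd Tuesday of August 2022: 2022-08-09.
2nd Tuesday of September 2022: 2022-09-13.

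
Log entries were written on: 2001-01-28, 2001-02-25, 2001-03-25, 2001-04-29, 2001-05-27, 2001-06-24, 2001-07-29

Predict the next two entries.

2001-08-26, 2001-09-30

Every date is a Sunday; gaps 28, 28, 35, 28, 28, 35 days.
Each is the last Sunday of its month (at least one falls on the 29th or later, ruling out '4th Sunday').
Last Sunday of August 2001: 2001-08-26.
Last Sunday of September 2001: 2001-09-30.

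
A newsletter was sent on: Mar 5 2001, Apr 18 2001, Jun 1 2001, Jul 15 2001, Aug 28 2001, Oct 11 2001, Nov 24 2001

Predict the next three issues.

Jan 7 2002, Feb 20 2002, Apr 5 2002

Gaps between consecutive events: 44, 44, 44, 44, 44, 44 days — a constant 44-day interval.
Nov 24 2001 + 44 days = Jan 7 2002.
Jan 7 2002 + 44 days = Feb 20 2002.
Feb 20 2002 + 44 days = Apr 5 2002.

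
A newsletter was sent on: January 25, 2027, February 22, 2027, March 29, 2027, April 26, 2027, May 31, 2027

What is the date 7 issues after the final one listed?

Every date is a Monday; gaps 28, 35, 28, 35 days.
Each is the last Monday of its month (at least one falls on the 29th or later, ruling out '4th Monday').
Last Monday of June 2027: June 28, 2027.
Last Monday of July 2027: July 26, 2027.
Last Monday of August 2027: August 30, 2027.
Last Monday of September 2027: September 27, 2027.
Last Monday of October 2027: October 25, 2027.
Last Monday of November 2027: November 29, 2027.
December 2027 ends with Monday December 27, 2027.

December 27, 2027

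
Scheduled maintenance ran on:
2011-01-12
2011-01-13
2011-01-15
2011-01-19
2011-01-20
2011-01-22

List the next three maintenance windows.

2011-01-26, 2011-01-27, 2011-01-29

Every event lands on a Wednesday or Thursday or Saturday (gaps cycle 1, 2, 4, 1, 2).
So the schedule is: every Wednesday, Thursday and Saturday.
Next Wednesday: 2011-01-26.
Next Thursday: 2011-01-27.
Next Saturday: 2011-01-29.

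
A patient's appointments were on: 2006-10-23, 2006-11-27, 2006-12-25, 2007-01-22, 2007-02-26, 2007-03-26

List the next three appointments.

2007-04-23, 2007-05-28, 2007-06-25

All dates are Mondays, 35, 28, 28, 35, 28 days apart.
Specifically, the 4th Monday of each month.
4th Monday of April 2007: 2007-04-23.
4th Monday of May 2007: 2007-05-28.
June 2007 — 4th Monday is 2007-06-25.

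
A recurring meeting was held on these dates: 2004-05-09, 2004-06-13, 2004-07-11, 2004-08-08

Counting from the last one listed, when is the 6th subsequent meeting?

All dates are Sundays, 35, 28, 28 days apart.
Specifically, the 2nd Sunday of each month.
2nd Sunday of September 2004: 2004-09-12.
2nd Sunday of October 2004: 2004-10-10.
2nd Sunday of November 2004: 2004-11-14.
2nd Sunday of December 2004: 2004-12-12.
January 2005 — 2nd Sunday is 2005-01-09.
February 2005 — 2nd Sunday is 2005-02-13.

2005-02-13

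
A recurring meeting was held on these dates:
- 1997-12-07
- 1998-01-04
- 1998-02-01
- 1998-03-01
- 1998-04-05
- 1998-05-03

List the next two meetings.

Gaps: 28, 28, 28, 35, 28 days — a mix of 28 and 35. Every date is a Sunday.
Each is the 1st Sunday of its month.
1st Sunday of June 1998: 1998-06-07.
July 1998 — 1st Sunday is 1998-07-05.

1998-06-07, 1998-07-05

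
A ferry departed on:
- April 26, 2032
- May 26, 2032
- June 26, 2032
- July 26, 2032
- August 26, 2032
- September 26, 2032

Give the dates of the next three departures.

October 26, 2032; November 26, 2032; December 26, 2032

Gaps: 30, 31, 30, 31, 31 days — not constant. Every event is on the 26th of the month.
Pattern: the 26th of each month.
Next: October 2032 → October 26, 2032.
Next: November 2032 → November 26, 2032.
Next: December 2032 → December 26, 2032.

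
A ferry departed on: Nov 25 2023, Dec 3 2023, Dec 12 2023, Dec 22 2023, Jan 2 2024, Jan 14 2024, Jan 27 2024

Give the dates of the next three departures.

Gaps: 8, 9, 10, 11, 12, 13 days — each gap is 1 larger than the previous one.
Next gap: 14 days. Jan 27 2024 + 14 days = Feb 10 2024.
Next gap: 15 days. Feb 10 2024 + 15 days = Feb 25 2024.
Next gap: 16 days. Feb 25 2024 + 16 days = Mar 12 2024.

Feb 10 2024, Feb 25 2024, Mar 12 2024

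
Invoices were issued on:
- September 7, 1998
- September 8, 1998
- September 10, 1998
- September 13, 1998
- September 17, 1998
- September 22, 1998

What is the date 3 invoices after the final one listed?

The spacing grows by 1 each time: 1, 2, 3, 4, 5 days.
Next gap: 6 days. September 22, 1998 + 6 days = September 28, 1998.
Next gap: 7 days. September 28, 1998 + 7 days = October 5, 1998.
Next gap: 8 days. October 5, 1998 + 8 days = October 13, 1998.

October 13, 1998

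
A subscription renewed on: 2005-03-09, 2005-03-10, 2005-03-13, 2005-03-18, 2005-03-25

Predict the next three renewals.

Gaps: 1, 3, 5, 7 days — each gap is 2 larger than the previous one.
Next gap: 9 days. 2005-03-25 + 9 days = 2005-04-03.
Next gap: 11 days. 2005-04-03 + 11 days = 2005-04-14.
Next gap: 13 days. 2005-04-14 + 13 days = 2005-04-27.

2005-04-03, 2005-04-14, 2005-04-27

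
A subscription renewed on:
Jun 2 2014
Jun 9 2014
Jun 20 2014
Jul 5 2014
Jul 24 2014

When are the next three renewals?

Aug 16 2014, Sep 12 2014, Oct 13 2014

Intervals are 7, 11, 15, 19 days — an arithmetic progression with common difference 4.
Next gap: 23 days. Jul 24 2014 + 23 days = Aug 16 2014.
Next gap: 27 days. Aug 16 2014 + 27 days = Sep 12 2014.
Next gap: 31 days. Sep 12 2014 + 31 days = Oct 13 2014.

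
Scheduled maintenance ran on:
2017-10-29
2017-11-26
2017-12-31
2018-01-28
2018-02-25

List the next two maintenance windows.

All Sundays; the gaps (28, 35, 28, 28) vary with month length.
This is the last Sunday of each month.
March 2018 ends with Sunday 2018-03-25.
Last Sunday of April 2018: 2018-04-29.

2018-03-25, 2018-04-29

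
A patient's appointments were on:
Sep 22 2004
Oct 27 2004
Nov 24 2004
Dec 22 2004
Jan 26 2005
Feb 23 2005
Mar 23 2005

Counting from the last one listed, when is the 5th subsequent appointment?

Aug 24 2005

These are Wednesdays at 28- or 35-day spacing (35, 28, 28, 35, 28, 28).
The pattern: 4th Wednesday of the month.
4th Wednesday of April 2005: Apr 27 2005.
May 2005 — 4th Wednesday is May 25 2005.
June 2005 — 4th Wednesday is Jun 22 2005.
July 2005 — 4th Wednesday is Jul 27 2005.
August 2005 — 4th Wednesday is Aug 24 2005.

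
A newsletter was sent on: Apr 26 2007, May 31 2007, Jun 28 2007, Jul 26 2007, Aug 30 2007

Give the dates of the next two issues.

All Thursdays; the gaps (35, 28, 28, 35) vary with month length.
This is the last Thursday of each month.
September 2007 ends with Thursday Sep 27 2007.
October 2007 ends with Thursday Oct 25 2007.

Sep 27 2007, Oct 25 2007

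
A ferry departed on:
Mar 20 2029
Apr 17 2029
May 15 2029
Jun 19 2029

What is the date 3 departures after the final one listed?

Sep 18 2029

These are Tuesdays at 28- or 35-day spacing (28, 28, 35).
The pattern: 3rd Tuesday of the month.
July 2029 — 3rd Tuesday is Jul 17 2029.
3rd Tuesday of August 2029: Aug 21 2029.
September 2029 — 3rd Tuesday is Sep 18 2029.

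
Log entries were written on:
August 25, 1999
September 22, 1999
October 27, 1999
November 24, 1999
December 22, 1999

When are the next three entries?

January 26, 2000; February 23, 2000; March 22, 2000

Gaps: 28, 35, 28, 28 days — a mix of 28 and 35. Every date is a Wednesday.
Each is the 4th Wednesday of its month.
January 2000 — 4th Wednesday is January 26, 2000.
4th Wednesday of February 2000: February 23, 2000.
March 2000 — 4th Wednesday is March 22, 2000.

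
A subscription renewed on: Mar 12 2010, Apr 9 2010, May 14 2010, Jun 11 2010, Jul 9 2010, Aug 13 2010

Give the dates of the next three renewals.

These are Fridays at 28- or 35-day spacing (28, 35, 28, 28, 35).
The pattern: 2nd Friday of the month.
September 2010 — 2nd Friday is Sep 10 2010.
2nd Friday of October 2010: Oct 8 2010.
2nd Friday of November 2010: Nov 12 2010.

Sep 10 2010, Oct 8 2010, Nov 12 2010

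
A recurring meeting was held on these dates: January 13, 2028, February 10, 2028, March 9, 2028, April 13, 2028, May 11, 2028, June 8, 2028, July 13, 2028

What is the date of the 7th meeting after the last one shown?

February 8, 2029

Gaps: 28, 28, 35, 28, 28, 35 days — a mix of 28 and 35. Every date is a Thursday.
Each is the 2nd Thursday of its month.
August 2028 — 2nd Thursday is August 10, 2028.
September 2028 — 2nd Thursday is September 14, 2028.
October 2028 — 2nd Thursday is October 12, 2028.
November 2028 — 2nd Thursday is November 9, 2028.
December 2028 — 2nd Thursday is December 14, 2028.
2nd Thursday of January 2029: January 11, 2029.
February 2029 — 2nd Thursday is February 8, 2029.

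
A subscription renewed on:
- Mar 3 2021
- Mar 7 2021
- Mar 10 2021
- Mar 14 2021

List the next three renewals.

The gap pattern 4, 3, 4 repeats every 2 events.
These are the Wednesdays and Sundays of each week.
The following Wednesday is Mar 17 2021.
The following Sunday is Mar 21 2021.
Next Wednesday: Mar 24 2021.

Mar 17 2021, Mar 21 2021, Mar 24 2021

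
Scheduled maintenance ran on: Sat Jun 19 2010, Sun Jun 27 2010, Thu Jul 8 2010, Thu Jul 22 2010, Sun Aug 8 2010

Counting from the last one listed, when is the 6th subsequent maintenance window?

Thu Jan 20 2011

Gaps: 8, 11, 14, 17 days — each gap is 3 larger than the previous one.
Next gap: 20 days. Sun Aug 8 2010 + 20 days = Sat Aug 28 2010.
Next gap: 23 days. Sat Aug 28 2010 + 23 days = Mon Sep 20 2010.
Next gap: 26 days. Mon Sep 20 2010 + 26 days = Sat Oct 16 2010.
Next gap: 29 days. Sat Oct 16 2010 + 29 days = Sun Nov 14 2010.
Next gap: 32 days. Sun Nov 14 2010 + 32 days = Thu Dec 16 2010.
Next gap: 35 days. Thu Dec 16 2010 + 35 days = Thu Jan 20 2011.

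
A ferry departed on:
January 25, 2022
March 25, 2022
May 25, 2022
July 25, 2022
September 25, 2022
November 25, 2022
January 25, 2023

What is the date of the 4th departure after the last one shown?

Each date is the 25th; the gaps (59, 61, 61, 62, 61, 61) track the month lengths.
The rule is the 25th of every 2 months.
Next: March 2023 → March 25, 2023.
Next: May 2023 → May 25, 2023.
Next: July 2023 → July 25, 2023.
September 2023: September 25, 2023.

September 25, 2023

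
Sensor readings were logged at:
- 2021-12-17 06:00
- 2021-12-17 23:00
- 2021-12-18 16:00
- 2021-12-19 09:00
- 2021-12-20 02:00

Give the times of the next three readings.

2021-12-20 19:00, 2021-12-21 12:00, 2021-12-22 05:00

The interval is a steady 17 hours (17, 17, 17, 17).
2021-12-20 02:00 + 17 h = 2021-12-20 19:00.
2021-12-20 19:00 + 17 h = 2021-12-21 12:00.
2021-12-21 12:00 + 17 h = 2021-12-22 05:00.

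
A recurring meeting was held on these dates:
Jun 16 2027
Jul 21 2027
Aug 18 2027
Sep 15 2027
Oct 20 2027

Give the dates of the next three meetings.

Nov 17 2027, Dec 15 2027, Jan 19 2028

Gaps: 35, 28, 28, 35 days — a mix of 28 and 35. Every date is a Wednesday.
Each is the 3rd Wednesday of its month.
3rd Wednesday of November 2027: Nov 17 2027.
December 2027 — 3rd Wednesday is Dec 15 2027.
3rd Wednesday of January 2028: Jan 19 2028.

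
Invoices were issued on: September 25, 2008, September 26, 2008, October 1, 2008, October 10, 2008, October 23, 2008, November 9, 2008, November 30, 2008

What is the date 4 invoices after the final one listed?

The spacing grows by 4 each time: 1, 5, 9, 13, 17, 21 days.
Next gap: 25 days. November 30, 2008 + 25 days = December 25, 2008.
Next gap: 29 days. December 25, 2008 + 29 days = January 23, 2009.
Next gap: 33 days. January 23, 2009 + 33 days = February 25, 2009.
Next gap: 37 days. February 25, 2009 + 37 days = April 3, 2009.

April 3, 2009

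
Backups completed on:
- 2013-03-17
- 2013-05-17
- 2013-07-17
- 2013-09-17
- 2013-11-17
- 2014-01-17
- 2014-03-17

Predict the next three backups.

Each date is the 17th; the gaps (61, 61, 62, 61, 61, 59) track the month lengths.
The rule is the 17th of every 2 months.
May 2014: 2014-05-17.
July 2014: 2014-07-17.
Next: September 2014 → 2014-09-17.

2014-05-17, 2014-07-17, 2014-09-17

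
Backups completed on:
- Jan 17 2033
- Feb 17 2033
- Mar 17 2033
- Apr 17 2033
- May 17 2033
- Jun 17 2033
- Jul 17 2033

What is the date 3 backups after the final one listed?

Oct 17 2033

Gaps: 31, 28, 31, 30, 31, 30 days — not constant. Every event is on the 17th of the month.
Pattern: the 17th of each month.
Next: August 2033 → Aug 17 2033.
Next: September 2033 → Sep 17 2033.
October 2033: Oct 17 2033.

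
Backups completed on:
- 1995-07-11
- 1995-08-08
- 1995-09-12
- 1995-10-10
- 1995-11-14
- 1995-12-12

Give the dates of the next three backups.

Gaps: 28, 35, 28, 35, 28 days — a mix of 28 and 35. Every date is a Tuesday.
Each is the 2nd Tuesday of its month.
2nd Tuesday of January 1996: 1996-01-09.
February 1996 — 2nd Tuesday is 1996-02-13.
2nd Tuesday of March 1996: 1996-03-12.

1996-01-09, 1996-02-13, 1996-03-12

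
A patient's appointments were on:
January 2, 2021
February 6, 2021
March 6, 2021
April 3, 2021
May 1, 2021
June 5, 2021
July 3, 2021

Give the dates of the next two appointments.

These are Saturdays at 28- or 35-day spacing (35, 28, 28, 28, 35, 28).
The pattern: 1st Saturday of the month.
August 2021 — 1st Saturday is August 7, 2021.
September 2021 — 1st Saturday is September 4, 2021.

August 7, 2021; September 4, 2021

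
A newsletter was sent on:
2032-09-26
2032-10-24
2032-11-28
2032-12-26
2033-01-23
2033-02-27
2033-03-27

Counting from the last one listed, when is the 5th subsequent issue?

Gaps: 28, 35, 28, 28, 35, 28 days — a mix of 28 and 35. Every date is a Sunday.
Each is the 4th Sunday of its month.
April 2033 — 4th Sunday is 2033-04-24.
May 2033 — 4th Sunday is 2033-05-22.
June 2033 — 4th Sunday is 2033-06-26.
4th Sunday of July 2033: 2033-07-24.
4th Sunday of August 2033: 2033-08-28.

2033-08-28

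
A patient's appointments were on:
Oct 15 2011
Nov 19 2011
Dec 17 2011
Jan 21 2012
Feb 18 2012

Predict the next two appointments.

Gaps: 35, 28, 35, 28 days — a mix of 28 and 35. Every date is a Saturday.
Each is the 3rd Saturday of its month.
March 2012 — 3rd Saturday is Mar 17 2012.
3rd Saturday of April 2012: Apr 21 2012.

Mar 17 2012, Apr 21 2012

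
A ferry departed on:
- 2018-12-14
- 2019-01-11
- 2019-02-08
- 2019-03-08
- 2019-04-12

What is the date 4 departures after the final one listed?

2019-08-09

All dates are Fridays, 28, 28, 28, 35 days apart.
Specifically, the 2nd Friday of each month.
2nd Friday of May 2019: 2019-05-10.
June 2019 — 2nd Friday is 2019-06-14.
2nd Friday of July 2019: 2019-07-12.
August 2019 — 2nd Friday is 2019-08-09.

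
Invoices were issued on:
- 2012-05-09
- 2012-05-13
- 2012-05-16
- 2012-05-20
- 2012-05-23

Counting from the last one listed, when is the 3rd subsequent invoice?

The gap pattern 4, 3, 4, 3 repeats every 2 events.
These are the Wednesdays and Sundays of each week.
Next Sunday: 2012-05-27.
Next Wednesday: 2012-05-30.
Next Sunday: 2012-06-03.

2012-06-03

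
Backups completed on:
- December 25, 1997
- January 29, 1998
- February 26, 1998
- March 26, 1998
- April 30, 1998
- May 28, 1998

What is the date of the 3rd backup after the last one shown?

All Thursdays; the gaps (35, 28, 28, 35, 28) vary with month length.
This is the last Thursday of each month.
June 1998 ends with Thursday June 25, 1998.
Last Thursday of July 1998: July 30, 1998.
Last Thursday of August 1998: August 27, 1998.

August 27, 1998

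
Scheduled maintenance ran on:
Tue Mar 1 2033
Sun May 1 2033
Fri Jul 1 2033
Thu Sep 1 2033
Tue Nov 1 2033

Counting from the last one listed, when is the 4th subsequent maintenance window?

Sat Jul 1 2034

Gaps: 61, 61, 62, 61 days — not constant. Every event is on the 1st of the month.
Pattern: the 1st of every 2 months.
Next: January 2034 → Sun Jan 1 2034.
March 2034: Wed Mar 1 2034.
Next: May 2034 → Mon May 1 2034.
July 2034: Sat Jul 1 2034.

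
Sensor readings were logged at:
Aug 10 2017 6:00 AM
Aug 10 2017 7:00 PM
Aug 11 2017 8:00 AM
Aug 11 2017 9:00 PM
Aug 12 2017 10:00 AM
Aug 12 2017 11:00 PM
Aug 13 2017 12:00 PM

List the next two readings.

Aug 14 2017 1:00 AM, Aug 14 2017 2:00 PM

Spacing: 13, 13, 13, 13, 13, 13 h — constant 13 h.
Aug 13 2017 12:00 PM + 13 h = Aug 14 2017 1:00 AM.
Aug 14 2017 1:00 AM + 13 h = Aug 14 2017 2:00 PM.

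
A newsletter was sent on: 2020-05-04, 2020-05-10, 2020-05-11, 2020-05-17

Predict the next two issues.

2020-05-18, 2020-05-24

The gap pattern 6, 1, 6 repeats every 2 events.
These are the Mondays and Sundays of each week.
The following Monday is 2020-05-18.
Next Sunday: 2020-05-24.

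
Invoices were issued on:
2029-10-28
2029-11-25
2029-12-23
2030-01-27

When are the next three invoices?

All dates are Sundays, 28, 28, 35 days apart.
Specifically, the 4th Sunday of each month.
February 2030 — 4th Sunday is 2030-02-24.
March 2030 — 4th Sunday is 2030-03-24.
4th Sunday of April 2030: 2030-04-28.

2030-02-24, 2030-03-24, 2030-04-28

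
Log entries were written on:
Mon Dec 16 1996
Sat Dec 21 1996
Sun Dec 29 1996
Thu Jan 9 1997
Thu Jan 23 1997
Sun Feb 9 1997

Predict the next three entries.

Gaps: 5, 8, 11, 14, 17 days — each gap is 3 larger than the previous one.
Next gap: 20 days. Sun Feb 9 1997 + 20 days = Sat Mar 1 1997.
Next gap: 23 days. Sat Mar 1 1997 + 23 days = Mon Mar 24 1997.
Next gap: 26 days. Mon Mar 24 1997 + 26 days = Sat Apr 19 1997.

Sat Mar 1 1997, Mon Mar 24 1997, Sat Apr 19 1997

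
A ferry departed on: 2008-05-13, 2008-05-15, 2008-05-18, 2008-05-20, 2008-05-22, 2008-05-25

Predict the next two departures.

2008-05-27, 2008-05-29

The gap pattern 2, 3, 2, 2, 3 repeats every 3 events.
These are the Tuesdays, Thursdays and Sundays of each week.
The following Tuesday is 2008-05-27.
Next Thursday: 2008-05-29.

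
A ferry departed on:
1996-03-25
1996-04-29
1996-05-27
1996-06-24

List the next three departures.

1996-07-29, 1996-08-26, 1996-09-30

Every date is a Monday; gaps 35, 28, 28 days.
Each is the last Monday of its month (at least one falls on the 29th or later, ruling out '4th Monday').
Last Monday of July 1996: 1996-07-29.
August 1996 ends with Monday 1996-08-26.
Last Monday of September 1996: 1996-09-30.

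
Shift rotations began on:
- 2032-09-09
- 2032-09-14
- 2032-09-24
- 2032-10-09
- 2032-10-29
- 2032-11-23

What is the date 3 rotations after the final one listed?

2033-03-08

Gaps: 5, 10, 15, 20, 25 days — each gap is 5 larger than the previous one.
Next gap: 30 days. 2032-11-23 + 30 days = 2032-12-23.
Next gap: 35 days. 2032-12-23 + 35 days = 2033-01-27.
Next gap: 40 days. 2033-01-27 + 40 days = 2033-03-08.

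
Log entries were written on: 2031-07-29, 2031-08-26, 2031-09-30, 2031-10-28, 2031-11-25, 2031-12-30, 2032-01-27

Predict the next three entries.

Every date is a Tuesday; gaps 28, 35, 28, 28, 35, 28 days.
Each is the last Tuesday of its month (at least one falls on the 29th or later, ruling out '4th Tuesday').
Last Tuesday of February 2032: 2032-02-24.
Last Tuesday of March 2032: 2032-03-30.
Last Tuesday of April 2032: 2032-04-27.

2032-02-24, 2032-03-30, 2032-04-27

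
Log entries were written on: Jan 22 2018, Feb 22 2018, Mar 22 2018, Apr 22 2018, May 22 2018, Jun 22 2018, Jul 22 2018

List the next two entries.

Gaps: 31, 28, 31, 30, 31, 30 days — not constant. Every event is on the 22nd of the month.
Pattern: the 22nd of each month.
August 2018: Aug 22 2018.
Next: September 2018 → Sep 22 2018.

Aug 22 2018, Sep 22 2018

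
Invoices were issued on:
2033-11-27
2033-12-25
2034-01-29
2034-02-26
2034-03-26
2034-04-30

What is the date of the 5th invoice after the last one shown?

All Sundays; the gaps (28, 35, 28, 28, 35) vary with month length.
This is the last Sunday of each month.
May 2034 ends with Sunday 2034-05-28.
Last Sunday of June 2034: 2034-06-25.
July 2034 ends with Sunday 2034-07-30.
Last Sunday of August 2034: 2034-08-27.
September 2034 ends with Sunday 2034-09-24.

2034-09-24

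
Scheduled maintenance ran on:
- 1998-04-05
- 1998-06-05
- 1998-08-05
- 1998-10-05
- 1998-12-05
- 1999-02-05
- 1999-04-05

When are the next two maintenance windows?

The day-of-month is always 5 (61, 61, 61, 61, 62, 59 days between events).
So this recurs on the 5th of every 2 months.
Next: June 1999 → 1999-06-05.
Next: August 1999 → 1999-08-05.

1999-06-05, 1999-08-05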